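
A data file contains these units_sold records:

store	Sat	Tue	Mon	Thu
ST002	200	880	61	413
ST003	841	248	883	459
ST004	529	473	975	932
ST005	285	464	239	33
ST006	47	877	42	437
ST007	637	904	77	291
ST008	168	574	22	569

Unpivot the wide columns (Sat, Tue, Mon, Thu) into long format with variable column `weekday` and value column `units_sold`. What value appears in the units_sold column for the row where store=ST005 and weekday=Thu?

33

Unpivoting turns each (store, wide-column) pair into one long row.
The wide cell at row ST005, column Thu holds 33, so the long row (ST005, Thu) has units_sold=33.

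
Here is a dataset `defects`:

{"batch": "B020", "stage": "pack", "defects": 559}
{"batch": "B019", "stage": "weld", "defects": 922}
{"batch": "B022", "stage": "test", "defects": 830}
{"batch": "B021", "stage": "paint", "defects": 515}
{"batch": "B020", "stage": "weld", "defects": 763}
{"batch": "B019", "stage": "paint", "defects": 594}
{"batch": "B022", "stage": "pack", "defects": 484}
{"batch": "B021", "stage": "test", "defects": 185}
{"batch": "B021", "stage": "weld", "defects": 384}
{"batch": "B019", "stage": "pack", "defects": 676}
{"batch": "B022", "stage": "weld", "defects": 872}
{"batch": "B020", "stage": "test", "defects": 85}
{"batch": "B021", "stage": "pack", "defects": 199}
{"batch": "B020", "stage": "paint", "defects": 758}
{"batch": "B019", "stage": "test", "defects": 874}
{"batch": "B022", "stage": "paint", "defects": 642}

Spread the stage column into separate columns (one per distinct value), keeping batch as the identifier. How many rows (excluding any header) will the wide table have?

4

4 distinct batch values → 4 rows.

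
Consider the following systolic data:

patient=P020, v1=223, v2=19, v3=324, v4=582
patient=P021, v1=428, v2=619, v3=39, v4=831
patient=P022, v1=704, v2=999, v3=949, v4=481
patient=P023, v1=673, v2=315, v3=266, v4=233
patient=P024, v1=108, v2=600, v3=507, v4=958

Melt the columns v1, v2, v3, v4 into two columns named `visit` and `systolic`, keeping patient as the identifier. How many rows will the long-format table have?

20

5 patient values × 4 melted columns = 20 rows.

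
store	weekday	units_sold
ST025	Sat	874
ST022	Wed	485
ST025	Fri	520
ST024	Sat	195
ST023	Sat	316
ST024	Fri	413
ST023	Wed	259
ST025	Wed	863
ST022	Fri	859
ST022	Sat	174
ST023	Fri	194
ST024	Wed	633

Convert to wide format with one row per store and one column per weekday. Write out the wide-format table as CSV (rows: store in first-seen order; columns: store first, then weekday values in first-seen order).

store,Sat,Wed,Fri
ST025,874,863,520
ST022,174,485,859
ST024,195,633,413
ST023,316,259,194

Columns: store plus the 3 distinct weekday values (Sat, Wed, Fri).
For example, row ST025 column Sat takes units_sold=874 from the long row (ST025, Sat).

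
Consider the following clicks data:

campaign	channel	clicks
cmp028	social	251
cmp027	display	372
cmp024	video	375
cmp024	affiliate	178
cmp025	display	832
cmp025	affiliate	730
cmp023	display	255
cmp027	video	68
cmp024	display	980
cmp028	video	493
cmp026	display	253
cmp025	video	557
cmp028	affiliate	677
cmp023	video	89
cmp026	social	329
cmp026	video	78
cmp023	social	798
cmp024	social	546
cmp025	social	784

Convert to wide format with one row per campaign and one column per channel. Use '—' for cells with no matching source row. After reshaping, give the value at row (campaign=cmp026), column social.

329

The long row with campaign=cmp026, channel=social has clicks=329.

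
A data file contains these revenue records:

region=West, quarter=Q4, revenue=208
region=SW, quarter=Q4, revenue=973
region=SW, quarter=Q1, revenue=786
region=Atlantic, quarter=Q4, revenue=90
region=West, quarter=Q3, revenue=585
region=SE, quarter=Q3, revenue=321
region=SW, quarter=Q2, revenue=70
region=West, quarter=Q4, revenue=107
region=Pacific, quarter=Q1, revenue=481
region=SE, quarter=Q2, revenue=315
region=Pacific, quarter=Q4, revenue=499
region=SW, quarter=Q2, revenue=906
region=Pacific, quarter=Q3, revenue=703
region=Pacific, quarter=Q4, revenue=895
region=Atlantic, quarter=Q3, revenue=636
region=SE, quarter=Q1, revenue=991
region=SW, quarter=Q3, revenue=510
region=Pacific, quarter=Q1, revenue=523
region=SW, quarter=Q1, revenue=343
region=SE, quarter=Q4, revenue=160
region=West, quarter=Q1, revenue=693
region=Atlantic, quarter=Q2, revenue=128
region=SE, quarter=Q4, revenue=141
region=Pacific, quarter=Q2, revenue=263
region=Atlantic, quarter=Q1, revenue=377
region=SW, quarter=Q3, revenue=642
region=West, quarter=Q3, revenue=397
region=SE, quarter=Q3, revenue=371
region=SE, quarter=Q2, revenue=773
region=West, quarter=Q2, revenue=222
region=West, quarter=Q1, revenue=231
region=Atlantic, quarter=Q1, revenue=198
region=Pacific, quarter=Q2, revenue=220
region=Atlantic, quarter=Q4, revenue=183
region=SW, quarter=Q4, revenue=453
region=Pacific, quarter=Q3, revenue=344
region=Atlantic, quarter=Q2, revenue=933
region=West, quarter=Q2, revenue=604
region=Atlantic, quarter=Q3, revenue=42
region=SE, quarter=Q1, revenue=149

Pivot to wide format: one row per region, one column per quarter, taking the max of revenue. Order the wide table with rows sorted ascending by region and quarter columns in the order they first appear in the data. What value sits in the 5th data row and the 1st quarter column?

With rows sorted ascending by region, row 5 is region=West. quarter columns in first-appearance order: Q4, Q1, Q3, Q2; column 1 is Q4.
Long rows with region=West, quarter=Q4: max(208, 107) = 208.

208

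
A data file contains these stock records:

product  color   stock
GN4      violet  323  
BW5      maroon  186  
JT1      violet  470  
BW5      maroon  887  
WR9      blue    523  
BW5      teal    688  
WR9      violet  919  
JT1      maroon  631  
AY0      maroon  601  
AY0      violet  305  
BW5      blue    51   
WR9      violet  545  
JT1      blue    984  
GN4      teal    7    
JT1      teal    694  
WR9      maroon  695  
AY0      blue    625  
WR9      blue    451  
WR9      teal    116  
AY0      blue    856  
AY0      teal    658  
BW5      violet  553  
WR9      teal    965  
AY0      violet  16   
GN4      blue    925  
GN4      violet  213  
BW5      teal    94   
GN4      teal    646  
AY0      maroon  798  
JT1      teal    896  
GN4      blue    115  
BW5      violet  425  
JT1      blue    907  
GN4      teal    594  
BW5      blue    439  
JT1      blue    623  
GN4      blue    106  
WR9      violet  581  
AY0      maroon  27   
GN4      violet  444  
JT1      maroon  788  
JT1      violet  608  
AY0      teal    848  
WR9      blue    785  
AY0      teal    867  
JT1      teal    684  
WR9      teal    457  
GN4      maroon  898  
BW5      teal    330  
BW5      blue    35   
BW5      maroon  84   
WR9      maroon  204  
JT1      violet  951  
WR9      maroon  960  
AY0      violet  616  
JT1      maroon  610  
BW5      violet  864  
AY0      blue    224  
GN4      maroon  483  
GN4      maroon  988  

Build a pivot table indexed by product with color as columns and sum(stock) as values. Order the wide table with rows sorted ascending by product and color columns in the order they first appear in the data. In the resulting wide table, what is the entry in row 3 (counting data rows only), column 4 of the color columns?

1247

With rows sorted ascending by product, row 3 is product=GN4. color columns in first-appearance order: violet, maroon, blue, teal; column 4 is teal.
Long rows with product=GN4, color=teal: 7 + 646 + 594 = 1247.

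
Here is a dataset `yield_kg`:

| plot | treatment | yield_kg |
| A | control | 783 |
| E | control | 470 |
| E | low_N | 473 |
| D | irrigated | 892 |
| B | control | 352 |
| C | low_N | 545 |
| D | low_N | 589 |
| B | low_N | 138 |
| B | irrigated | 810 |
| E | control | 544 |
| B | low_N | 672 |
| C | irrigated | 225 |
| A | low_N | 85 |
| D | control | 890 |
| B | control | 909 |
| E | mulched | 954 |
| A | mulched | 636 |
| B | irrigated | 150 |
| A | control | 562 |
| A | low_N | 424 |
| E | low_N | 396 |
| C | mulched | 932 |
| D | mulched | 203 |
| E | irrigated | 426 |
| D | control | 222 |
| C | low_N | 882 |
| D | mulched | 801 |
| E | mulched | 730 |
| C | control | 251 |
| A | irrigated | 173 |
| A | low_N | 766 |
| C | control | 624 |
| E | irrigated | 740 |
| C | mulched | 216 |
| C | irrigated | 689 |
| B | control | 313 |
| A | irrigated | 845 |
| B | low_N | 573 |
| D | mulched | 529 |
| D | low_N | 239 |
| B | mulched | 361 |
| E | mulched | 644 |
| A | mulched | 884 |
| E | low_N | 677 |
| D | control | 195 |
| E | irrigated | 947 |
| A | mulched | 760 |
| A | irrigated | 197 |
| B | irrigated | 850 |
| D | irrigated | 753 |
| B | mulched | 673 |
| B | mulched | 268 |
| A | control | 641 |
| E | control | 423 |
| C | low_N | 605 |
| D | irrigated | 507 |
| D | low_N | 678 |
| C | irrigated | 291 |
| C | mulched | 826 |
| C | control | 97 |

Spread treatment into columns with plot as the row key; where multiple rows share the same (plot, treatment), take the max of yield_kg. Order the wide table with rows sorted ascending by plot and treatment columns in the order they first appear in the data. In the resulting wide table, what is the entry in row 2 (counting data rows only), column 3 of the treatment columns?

850

With rows sorted ascending by plot, row 2 is plot=B. treatment columns in first-appearance order: control, low_N, irrigated, mulched; column 3 is irrigated.
Long rows with plot=B, treatment=irrigated: max(810, 150, 850) = 850.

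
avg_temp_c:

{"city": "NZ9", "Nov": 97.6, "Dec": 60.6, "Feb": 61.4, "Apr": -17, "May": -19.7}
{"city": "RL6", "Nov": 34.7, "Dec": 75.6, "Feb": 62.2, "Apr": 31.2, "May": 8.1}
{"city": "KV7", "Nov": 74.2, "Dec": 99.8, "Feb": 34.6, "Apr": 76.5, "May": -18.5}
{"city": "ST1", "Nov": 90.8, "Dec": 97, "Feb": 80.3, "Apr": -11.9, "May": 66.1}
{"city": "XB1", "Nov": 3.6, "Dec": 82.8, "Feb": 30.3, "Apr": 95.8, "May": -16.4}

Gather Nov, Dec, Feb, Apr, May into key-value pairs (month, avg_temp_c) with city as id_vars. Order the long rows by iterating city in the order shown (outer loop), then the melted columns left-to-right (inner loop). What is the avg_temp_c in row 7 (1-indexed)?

75.6

25 rows total (5 × 5). Row 7: index ⌊(7-1)/5⌋ = 1 into city → RL6; (7-1) mod 5 = 1 into the melted columns → Dec.
So row 7 is (RL6, Dec, 75.6); avg_temp_c = 75.6.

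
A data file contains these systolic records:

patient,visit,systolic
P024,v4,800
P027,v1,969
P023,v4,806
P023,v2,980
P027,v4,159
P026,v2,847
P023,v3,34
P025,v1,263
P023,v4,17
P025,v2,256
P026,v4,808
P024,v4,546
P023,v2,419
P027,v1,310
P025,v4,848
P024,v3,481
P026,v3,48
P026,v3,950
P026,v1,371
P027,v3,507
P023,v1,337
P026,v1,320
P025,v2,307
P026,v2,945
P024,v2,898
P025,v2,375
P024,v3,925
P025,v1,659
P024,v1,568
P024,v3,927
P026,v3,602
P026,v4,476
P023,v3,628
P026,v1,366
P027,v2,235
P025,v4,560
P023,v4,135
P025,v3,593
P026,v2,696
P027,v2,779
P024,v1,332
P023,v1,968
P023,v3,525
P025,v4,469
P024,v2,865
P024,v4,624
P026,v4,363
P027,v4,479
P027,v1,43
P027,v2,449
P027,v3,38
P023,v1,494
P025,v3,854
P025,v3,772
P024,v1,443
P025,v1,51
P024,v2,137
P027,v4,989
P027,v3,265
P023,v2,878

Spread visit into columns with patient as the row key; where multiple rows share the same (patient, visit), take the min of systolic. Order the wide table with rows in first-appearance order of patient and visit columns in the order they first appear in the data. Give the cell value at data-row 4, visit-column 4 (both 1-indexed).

With rows in first-appearance order of patient, row 4 is patient=P026. visit columns in first-appearance order: v4, v1, v2, v3; column 4 is v3.
Long rows with patient=P026, visit=v3: min(48, 950, 602) = 48.

48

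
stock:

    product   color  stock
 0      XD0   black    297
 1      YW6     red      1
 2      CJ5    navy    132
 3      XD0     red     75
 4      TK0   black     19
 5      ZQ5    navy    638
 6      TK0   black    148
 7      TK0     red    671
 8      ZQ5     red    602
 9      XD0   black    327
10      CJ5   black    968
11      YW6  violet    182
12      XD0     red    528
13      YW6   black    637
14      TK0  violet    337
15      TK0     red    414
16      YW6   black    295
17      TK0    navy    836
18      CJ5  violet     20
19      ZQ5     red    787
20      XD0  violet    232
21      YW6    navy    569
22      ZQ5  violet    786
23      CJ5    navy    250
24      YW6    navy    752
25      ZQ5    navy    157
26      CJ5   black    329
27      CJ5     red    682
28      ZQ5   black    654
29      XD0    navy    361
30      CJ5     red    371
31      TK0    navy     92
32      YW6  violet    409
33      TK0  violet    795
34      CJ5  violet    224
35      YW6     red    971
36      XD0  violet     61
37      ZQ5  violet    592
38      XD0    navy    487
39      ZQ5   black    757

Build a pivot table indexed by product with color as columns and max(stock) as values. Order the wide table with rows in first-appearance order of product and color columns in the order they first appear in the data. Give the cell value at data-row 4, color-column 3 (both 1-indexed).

836

With rows in first-appearance order of product, row 4 is product=TK0. color columns in first-appearance order: black, red, navy, violet; column 3 is navy.
Long rows with product=TK0, color=navy: max(836, 92) = 836.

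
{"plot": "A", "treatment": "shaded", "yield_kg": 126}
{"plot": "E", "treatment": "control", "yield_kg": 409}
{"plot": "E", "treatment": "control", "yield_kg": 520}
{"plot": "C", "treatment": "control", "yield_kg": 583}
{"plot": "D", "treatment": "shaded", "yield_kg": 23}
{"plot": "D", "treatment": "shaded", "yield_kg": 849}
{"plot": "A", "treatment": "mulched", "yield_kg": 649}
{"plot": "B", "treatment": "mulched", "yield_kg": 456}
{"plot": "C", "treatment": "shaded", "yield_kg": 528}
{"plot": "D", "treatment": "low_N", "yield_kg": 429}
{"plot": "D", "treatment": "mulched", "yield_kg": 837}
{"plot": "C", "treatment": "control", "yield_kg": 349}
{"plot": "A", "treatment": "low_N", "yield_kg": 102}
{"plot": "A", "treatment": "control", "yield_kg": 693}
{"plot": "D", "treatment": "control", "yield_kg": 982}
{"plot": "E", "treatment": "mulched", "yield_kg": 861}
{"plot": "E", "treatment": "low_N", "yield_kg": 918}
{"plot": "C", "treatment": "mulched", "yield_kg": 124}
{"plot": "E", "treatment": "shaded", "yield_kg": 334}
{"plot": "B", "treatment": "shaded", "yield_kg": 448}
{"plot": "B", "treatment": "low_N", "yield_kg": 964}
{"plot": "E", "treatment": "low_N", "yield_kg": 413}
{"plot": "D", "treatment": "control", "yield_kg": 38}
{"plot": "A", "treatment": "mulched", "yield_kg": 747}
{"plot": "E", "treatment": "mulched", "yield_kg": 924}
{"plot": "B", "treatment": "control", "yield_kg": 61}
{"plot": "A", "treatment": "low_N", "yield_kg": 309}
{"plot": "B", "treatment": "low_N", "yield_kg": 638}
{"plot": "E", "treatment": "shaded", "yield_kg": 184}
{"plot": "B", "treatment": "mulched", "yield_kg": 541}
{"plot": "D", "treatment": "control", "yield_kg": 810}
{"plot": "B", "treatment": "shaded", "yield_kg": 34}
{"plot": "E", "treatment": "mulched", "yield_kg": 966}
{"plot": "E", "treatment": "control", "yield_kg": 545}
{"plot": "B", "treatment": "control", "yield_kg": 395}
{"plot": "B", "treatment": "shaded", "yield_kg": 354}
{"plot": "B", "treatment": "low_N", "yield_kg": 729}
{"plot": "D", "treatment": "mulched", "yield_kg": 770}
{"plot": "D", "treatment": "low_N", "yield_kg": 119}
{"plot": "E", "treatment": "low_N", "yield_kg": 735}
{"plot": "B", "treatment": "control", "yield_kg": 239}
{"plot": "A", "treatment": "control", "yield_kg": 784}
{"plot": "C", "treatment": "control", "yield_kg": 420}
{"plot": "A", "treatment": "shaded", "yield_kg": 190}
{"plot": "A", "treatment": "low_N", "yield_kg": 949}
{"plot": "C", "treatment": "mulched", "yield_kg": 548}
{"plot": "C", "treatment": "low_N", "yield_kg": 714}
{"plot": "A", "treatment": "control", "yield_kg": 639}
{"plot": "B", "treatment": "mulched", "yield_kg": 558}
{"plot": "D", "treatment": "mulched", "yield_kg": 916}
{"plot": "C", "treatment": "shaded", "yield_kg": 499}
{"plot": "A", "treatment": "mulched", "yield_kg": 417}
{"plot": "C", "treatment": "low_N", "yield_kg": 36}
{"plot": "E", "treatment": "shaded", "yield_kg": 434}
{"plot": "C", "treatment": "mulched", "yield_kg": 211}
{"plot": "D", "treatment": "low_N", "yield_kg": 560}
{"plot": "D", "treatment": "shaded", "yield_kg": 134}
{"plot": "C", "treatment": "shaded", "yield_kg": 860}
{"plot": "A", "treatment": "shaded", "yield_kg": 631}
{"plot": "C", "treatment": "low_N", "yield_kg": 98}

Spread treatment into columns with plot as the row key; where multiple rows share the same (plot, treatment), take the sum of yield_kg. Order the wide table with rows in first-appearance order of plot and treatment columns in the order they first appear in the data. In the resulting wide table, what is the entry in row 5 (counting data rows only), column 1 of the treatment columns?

836

With rows in first-appearance order of plot, row 5 is plot=B. treatment columns in first-appearance order: shaded, control, mulched, low_N; column 1 is shaded.
Long rows with plot=B, treatment=shaded: 448 + 34 + 354 = 836.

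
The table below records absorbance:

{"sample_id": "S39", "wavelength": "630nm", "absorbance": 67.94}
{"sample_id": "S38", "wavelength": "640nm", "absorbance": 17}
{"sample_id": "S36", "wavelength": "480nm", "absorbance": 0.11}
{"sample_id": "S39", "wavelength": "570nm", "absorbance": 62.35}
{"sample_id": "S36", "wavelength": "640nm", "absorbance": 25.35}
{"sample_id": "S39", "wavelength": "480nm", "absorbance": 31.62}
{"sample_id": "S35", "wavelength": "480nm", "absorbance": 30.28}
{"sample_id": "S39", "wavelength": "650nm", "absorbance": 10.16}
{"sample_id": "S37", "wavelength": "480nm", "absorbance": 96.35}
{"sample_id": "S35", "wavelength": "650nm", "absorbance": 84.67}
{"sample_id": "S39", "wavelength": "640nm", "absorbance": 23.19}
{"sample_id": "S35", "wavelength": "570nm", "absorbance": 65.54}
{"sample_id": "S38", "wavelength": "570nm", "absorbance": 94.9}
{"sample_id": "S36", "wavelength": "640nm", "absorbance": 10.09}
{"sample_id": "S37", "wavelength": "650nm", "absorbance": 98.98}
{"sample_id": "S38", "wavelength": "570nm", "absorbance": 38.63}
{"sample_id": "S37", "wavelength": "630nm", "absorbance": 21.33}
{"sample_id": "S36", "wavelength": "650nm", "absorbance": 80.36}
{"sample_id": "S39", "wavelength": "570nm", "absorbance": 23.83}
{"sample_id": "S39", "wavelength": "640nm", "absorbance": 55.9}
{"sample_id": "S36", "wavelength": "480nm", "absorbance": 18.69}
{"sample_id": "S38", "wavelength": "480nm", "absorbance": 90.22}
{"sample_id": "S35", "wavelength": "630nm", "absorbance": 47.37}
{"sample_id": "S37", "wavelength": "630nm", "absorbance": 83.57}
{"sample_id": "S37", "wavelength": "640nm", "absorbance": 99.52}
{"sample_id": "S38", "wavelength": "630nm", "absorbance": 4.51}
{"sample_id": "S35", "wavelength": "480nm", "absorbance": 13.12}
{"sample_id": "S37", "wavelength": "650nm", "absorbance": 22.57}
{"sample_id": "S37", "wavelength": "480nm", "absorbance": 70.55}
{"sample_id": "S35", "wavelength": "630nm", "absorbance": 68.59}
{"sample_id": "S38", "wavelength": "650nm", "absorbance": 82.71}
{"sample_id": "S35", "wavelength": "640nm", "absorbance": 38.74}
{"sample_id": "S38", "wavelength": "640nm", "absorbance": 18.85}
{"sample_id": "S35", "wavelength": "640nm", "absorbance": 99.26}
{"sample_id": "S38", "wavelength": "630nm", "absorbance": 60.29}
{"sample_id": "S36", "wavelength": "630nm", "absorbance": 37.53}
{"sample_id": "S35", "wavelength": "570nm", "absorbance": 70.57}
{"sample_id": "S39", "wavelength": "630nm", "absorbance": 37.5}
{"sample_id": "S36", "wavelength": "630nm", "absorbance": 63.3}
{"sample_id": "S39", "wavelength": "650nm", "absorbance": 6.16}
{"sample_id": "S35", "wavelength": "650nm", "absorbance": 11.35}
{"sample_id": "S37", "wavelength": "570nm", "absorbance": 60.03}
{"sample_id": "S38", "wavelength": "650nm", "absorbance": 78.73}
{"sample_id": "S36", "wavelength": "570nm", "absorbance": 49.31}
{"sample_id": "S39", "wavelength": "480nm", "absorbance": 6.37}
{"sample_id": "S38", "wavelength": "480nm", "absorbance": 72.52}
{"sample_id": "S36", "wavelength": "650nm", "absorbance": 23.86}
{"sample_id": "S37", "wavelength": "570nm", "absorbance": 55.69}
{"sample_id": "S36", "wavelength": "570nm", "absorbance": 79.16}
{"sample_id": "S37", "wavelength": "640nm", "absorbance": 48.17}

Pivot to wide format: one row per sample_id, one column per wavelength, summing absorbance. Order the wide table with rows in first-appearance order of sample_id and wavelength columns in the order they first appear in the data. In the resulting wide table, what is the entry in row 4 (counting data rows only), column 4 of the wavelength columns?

With rows in first-appearance order of sample_id, row 4 is sample_id=S35. wavelength columns in first-appearance order: 630nm, 640nm, 480nm, 570nm, 650nm; column 4 is 570nm.
Long rows with sample_id=S35, wavelength=570nm: 65.54 + 70.57 = 136.11.

136.11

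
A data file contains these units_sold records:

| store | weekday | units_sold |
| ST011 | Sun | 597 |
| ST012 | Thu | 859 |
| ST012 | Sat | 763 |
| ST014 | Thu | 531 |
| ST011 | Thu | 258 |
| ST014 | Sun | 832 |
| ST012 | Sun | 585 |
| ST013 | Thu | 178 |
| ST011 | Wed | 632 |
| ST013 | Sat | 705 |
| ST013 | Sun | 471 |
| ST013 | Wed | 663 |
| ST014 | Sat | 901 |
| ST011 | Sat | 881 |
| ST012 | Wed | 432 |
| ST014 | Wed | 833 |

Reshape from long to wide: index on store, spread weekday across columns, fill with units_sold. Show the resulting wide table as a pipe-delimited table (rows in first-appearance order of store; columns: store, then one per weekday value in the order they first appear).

| store | Sun | Thu | Sat | Wed |
| ST011 | 597 | 258 | 881 | 632 |
| ST012 | 585 | 859 | 763 | 432 |
| ST014 | 832 | 531 | 901 | 833 |
| ST013 | 471 | 178 | 705 | 663 |

Columns: store plus the 4 distinct weekday values (Sun, Thu, Sat, Wed).
For example, row ST011 column Sun takes units_sold=597 from the long row (ST011, Sun).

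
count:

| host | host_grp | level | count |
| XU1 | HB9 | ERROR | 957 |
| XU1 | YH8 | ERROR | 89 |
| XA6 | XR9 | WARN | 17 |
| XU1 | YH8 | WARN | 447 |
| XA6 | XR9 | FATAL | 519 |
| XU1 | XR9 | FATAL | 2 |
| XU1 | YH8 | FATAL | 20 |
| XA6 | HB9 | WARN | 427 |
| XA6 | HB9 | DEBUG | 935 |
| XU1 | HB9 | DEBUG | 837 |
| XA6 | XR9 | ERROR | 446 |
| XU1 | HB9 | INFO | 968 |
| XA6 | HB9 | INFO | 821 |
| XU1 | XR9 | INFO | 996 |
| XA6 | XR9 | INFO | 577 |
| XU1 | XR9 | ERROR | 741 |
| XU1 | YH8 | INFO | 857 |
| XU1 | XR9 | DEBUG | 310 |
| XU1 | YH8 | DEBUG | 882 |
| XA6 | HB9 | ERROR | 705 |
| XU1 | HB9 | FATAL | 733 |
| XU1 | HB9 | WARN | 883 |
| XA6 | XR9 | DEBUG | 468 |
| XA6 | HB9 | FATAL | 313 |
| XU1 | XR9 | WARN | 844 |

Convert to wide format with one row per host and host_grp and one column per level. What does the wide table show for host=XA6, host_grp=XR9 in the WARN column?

Wide layout: rows indexed by host and host_grp, columns are the 5 distinct level values (ERROR, WARN, FATAL, DEBUG, INFO).
Cell (host=XA6, host_grp=XR9, level=WARN) draws from the long row where host=XA6, host_grp=XR9 and level=WARN, which has count=17.

17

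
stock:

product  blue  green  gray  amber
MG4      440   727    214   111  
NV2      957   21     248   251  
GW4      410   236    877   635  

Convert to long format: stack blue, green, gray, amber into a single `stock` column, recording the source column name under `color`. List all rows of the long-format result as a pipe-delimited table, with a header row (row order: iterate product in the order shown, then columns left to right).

| product | color | stock |
| MG4 | blue | 440 |
| MG4 | green | 727 |
| MG4 | gray | 214 |
| MG4 | amber | 111 |
| NV2 | blue | 957 |
| NV2 | green | 21 |
| NV2 | gray | 248 |
| NV2 | amber | 251 |
| GW4 | blue | 410 |
| GW4 | green | 236 |
| GW4 | gray | 877 |
| GW4 | amber | 635 |

Each (product, column) pair becomes one row: 3 × 4 = 12 rows.
For example, (MG4, blue) → stock=440.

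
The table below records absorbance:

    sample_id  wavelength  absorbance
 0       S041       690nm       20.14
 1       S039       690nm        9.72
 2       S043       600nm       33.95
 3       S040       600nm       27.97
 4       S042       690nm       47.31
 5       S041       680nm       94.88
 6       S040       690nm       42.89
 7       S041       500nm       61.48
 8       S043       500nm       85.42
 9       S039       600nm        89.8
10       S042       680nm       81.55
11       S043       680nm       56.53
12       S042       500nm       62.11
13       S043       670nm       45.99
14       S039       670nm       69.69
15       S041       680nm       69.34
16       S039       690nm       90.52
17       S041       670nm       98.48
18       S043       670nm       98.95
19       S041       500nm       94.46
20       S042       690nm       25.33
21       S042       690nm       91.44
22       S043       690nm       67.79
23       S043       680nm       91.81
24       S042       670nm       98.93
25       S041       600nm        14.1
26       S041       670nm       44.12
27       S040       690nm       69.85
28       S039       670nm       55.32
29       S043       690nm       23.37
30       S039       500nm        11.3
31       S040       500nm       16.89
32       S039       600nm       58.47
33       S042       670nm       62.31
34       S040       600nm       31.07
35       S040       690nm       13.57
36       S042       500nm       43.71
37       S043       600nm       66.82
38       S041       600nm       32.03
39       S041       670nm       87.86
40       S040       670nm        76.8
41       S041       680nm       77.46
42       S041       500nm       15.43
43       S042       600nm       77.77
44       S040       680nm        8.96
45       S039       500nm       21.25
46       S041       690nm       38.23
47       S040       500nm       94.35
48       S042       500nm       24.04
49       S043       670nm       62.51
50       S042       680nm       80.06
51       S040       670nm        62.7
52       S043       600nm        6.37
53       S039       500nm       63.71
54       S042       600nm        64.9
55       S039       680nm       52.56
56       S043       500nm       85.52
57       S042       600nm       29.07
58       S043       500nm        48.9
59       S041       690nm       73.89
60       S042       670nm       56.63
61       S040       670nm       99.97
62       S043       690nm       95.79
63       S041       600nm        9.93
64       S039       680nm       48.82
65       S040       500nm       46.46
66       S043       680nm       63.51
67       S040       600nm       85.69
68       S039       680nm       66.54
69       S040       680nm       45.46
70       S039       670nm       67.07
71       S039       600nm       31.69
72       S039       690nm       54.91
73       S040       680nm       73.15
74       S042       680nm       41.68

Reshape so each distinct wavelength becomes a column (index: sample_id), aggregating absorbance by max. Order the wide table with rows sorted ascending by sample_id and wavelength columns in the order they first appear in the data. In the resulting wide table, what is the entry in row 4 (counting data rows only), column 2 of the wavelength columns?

77.77

With rows sorted ascending by sample_id, row 4 is sample_id=S042. wavelength columns in first-appearance order: 690nm, 600nm, 680nm, 500nm, 670nm; column 2 is 600nm.
Long rows with sample_id=S042, wavelength=600nm: max(77.77, 64.9, 29.07) = 77.77.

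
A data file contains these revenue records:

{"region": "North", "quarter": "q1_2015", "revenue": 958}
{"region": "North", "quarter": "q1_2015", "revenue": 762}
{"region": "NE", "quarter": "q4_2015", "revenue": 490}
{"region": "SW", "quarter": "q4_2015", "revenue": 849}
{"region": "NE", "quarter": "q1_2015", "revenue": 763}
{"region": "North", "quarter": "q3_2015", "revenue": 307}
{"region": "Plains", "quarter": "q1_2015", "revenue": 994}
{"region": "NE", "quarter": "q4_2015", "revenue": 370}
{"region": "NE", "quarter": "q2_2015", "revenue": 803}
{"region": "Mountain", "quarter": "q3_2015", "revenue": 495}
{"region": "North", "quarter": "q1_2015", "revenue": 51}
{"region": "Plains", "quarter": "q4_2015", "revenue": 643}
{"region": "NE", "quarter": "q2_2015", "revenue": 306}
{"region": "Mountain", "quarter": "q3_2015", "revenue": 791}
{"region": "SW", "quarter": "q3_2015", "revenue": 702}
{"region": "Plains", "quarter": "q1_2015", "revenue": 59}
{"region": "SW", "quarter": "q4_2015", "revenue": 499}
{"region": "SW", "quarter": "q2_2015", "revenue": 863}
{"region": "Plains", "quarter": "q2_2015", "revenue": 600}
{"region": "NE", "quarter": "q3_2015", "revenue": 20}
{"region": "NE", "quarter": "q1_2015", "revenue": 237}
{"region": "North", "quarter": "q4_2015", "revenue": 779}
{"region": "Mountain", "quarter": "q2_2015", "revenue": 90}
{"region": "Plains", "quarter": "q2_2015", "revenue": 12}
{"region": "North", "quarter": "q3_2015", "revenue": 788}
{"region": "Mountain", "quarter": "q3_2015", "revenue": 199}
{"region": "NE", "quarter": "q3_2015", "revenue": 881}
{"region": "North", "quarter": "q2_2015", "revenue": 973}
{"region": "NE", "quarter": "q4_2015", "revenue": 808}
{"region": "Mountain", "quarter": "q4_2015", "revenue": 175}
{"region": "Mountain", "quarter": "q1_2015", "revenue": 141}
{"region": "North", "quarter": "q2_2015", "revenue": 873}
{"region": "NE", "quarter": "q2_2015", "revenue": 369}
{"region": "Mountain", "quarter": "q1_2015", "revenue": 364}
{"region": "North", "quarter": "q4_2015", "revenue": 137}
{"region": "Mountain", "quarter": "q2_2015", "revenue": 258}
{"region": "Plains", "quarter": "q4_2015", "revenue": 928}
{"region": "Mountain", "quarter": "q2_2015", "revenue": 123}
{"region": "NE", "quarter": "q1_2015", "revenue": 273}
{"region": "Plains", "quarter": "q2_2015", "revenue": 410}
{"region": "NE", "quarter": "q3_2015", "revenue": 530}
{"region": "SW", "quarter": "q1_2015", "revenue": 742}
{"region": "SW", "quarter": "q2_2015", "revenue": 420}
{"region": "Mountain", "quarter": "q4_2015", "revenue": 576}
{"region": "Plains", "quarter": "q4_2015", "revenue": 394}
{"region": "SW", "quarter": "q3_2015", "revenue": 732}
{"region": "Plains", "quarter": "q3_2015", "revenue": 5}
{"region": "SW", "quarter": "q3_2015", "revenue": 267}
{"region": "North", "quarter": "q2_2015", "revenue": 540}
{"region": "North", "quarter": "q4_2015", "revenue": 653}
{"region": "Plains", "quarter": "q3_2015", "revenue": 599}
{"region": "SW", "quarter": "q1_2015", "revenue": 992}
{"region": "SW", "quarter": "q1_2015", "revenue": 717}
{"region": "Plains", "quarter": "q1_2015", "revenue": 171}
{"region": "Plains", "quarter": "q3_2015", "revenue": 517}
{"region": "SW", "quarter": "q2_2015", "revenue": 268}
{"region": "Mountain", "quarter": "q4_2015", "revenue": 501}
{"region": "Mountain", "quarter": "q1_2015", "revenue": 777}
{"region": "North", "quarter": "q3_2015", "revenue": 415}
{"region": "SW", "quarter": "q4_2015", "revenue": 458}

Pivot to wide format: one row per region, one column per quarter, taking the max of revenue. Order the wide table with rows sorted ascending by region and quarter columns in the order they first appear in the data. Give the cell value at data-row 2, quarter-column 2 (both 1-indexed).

With rows sorted ascending by region, row 2 is region=NE. quarter columns in first-appearance order: q1_2015, q4_2015, q3_2015, q2_2015; column 2 is q4_2015.
Long rows with region=NE, quarter=q4_2015: max(490, 370, 808) = 808.

808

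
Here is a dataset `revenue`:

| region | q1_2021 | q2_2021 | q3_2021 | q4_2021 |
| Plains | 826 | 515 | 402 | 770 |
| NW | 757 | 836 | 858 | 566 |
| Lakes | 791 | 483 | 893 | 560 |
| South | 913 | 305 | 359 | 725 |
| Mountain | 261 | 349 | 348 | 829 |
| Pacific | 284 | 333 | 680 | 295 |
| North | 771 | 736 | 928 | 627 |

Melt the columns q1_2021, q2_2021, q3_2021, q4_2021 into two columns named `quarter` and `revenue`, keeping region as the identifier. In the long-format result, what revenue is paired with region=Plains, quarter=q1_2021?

Unpivoting turns each (region, wide-column) pair into one long row.
The wide cell at row Plains, column q1_2021 holds 826, so the long row (Plains, q1_2021) has revenue=826.

826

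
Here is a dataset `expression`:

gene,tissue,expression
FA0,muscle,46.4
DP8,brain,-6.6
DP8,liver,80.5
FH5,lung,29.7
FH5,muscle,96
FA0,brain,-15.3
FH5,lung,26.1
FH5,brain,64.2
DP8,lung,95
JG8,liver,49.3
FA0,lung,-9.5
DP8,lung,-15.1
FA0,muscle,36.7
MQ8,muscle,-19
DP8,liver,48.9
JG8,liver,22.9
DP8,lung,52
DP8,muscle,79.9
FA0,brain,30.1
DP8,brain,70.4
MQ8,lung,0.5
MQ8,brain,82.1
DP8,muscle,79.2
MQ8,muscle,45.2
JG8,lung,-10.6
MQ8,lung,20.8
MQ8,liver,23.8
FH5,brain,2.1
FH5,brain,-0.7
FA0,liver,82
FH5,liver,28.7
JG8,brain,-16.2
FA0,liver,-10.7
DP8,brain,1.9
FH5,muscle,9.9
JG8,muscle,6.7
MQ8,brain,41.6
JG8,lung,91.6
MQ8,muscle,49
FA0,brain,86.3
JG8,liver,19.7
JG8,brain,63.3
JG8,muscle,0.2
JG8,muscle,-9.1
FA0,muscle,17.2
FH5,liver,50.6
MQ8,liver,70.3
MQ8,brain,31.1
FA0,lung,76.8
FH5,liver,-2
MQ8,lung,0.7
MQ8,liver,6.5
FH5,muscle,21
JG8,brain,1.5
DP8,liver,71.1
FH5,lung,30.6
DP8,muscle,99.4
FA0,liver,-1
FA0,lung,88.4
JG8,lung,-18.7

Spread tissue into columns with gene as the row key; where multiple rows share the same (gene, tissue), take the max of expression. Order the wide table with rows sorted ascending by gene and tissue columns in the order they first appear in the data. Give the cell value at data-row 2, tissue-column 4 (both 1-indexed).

With rows sorted ascending by gene, row 2 is gene=FA0. tissue columns in first-appearance order: muscle, brain, liver, lung; column 4 is lung.
Long rows with gene=FA0, tissue=lung: max(-9.5, 76.8, 88.4) = 88.4.

88.4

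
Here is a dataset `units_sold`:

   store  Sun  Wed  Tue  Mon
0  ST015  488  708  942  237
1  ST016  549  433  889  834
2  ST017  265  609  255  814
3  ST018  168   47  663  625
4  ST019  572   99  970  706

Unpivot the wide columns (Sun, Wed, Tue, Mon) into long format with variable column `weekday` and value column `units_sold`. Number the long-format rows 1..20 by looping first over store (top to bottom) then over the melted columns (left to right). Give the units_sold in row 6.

433

20 rows total (5 × 4). Row 6: index ⌊(6-1)/4⌋ = 1 into store → ST016; (6-1) mod 4 = 1 into the melted columns → Wed.
So row 6 is (ST016, Wed, 433); units_sold = 433.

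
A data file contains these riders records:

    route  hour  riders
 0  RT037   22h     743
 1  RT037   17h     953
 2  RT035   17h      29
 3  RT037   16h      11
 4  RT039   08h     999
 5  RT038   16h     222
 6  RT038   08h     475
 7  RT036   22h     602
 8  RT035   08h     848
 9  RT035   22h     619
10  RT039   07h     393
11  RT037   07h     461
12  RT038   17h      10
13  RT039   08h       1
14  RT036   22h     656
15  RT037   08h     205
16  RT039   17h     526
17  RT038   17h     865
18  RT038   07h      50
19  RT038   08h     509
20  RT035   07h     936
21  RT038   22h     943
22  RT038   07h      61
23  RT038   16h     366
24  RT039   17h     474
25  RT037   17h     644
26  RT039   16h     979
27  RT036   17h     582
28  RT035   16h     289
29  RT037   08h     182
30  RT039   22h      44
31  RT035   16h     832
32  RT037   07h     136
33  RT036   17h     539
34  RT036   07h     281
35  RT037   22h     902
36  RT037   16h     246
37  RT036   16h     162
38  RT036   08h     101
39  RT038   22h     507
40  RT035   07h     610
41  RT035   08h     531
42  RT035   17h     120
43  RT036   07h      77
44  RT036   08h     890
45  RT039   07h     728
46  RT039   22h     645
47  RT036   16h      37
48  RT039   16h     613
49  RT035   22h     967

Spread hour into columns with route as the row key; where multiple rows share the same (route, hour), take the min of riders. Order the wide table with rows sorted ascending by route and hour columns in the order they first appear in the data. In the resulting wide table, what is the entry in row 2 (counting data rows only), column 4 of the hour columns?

101

With rows sorted ascending by route, row 2 is route=RT036. hour columns in first-appearance order: 22h, 17h, 16h, 08h, 07h; column 4 is 08h.
Long rows with route=RT036, hour=08h: min(101, 890) = 101.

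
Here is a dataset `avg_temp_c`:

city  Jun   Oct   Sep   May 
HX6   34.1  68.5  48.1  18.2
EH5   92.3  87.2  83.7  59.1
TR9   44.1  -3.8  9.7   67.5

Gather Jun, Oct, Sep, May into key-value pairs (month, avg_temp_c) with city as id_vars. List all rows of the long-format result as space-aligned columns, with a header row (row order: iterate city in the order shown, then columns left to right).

Each (city, column) pair becomes one row: 3 × 4 = 12 rows.
For example, (HX6, Jun) → avg_temp_c=34.1.

city  month  avg_temp_c
HX6   Jun    34.1      
HX6   Oct    68.5      
HX6   Sep    48.1      
HX6   May    18.2      
EH5   Jun    92.3      
EH5   Oct    87.2      
EH5   Sep    83.7      
EH5   May    59.1      
TR9   Jun    44.1      
TR9   Oct    -3.8      
TR9   Sep    9.7       
TR9   May    67.5      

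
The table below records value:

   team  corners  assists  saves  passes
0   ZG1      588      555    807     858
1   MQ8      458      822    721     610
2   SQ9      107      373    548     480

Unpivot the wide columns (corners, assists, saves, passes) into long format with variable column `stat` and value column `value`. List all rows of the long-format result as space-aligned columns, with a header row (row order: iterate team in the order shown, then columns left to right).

team  stat     value
ZG1   corners  588  
ZG1   assists  555  
ZG1   saves    807  
ZG1   passes   858  
MQ8   corners  458  
MQ8   assists  822  
MQ8   saves    721  
MQ8   passes   610  
SQ9   corners  107  
SQ9   assists  373  
SQ9   saves    548  
SQ9   passes   480  

Each (team, column) pair becomes one row: 3 × 4 = 12 rows.
For example, (ZG1, corners) → value=588.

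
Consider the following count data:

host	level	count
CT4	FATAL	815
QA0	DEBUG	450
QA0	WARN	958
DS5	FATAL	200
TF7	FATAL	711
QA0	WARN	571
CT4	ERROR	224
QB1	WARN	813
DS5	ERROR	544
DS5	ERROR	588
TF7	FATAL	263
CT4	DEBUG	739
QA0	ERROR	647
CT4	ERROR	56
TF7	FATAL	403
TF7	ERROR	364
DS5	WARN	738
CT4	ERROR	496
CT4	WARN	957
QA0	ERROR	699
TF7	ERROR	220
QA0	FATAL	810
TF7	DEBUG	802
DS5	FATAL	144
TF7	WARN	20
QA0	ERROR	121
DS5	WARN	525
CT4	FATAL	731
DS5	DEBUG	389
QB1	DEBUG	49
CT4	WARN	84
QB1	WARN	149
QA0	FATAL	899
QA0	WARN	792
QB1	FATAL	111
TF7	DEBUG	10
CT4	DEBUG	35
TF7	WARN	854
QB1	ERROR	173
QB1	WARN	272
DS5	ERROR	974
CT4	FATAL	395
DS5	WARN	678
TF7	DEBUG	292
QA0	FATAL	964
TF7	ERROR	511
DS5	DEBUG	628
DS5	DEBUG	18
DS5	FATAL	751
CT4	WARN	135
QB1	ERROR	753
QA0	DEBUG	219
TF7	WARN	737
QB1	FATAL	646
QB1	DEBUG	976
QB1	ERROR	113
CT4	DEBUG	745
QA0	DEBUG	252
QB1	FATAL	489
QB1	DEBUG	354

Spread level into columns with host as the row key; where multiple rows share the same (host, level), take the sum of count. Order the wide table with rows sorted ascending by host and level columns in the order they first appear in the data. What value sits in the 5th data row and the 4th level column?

1095

With rows sorted ascending by host, row 5 is host=TF7. level columns in first-appearance order: FATAL, DEBUG, WARN, ERROR; column 4 is ERROR.
Long rows with host=TF7, level=ERROR: 364 + 220 + 511 = 1095.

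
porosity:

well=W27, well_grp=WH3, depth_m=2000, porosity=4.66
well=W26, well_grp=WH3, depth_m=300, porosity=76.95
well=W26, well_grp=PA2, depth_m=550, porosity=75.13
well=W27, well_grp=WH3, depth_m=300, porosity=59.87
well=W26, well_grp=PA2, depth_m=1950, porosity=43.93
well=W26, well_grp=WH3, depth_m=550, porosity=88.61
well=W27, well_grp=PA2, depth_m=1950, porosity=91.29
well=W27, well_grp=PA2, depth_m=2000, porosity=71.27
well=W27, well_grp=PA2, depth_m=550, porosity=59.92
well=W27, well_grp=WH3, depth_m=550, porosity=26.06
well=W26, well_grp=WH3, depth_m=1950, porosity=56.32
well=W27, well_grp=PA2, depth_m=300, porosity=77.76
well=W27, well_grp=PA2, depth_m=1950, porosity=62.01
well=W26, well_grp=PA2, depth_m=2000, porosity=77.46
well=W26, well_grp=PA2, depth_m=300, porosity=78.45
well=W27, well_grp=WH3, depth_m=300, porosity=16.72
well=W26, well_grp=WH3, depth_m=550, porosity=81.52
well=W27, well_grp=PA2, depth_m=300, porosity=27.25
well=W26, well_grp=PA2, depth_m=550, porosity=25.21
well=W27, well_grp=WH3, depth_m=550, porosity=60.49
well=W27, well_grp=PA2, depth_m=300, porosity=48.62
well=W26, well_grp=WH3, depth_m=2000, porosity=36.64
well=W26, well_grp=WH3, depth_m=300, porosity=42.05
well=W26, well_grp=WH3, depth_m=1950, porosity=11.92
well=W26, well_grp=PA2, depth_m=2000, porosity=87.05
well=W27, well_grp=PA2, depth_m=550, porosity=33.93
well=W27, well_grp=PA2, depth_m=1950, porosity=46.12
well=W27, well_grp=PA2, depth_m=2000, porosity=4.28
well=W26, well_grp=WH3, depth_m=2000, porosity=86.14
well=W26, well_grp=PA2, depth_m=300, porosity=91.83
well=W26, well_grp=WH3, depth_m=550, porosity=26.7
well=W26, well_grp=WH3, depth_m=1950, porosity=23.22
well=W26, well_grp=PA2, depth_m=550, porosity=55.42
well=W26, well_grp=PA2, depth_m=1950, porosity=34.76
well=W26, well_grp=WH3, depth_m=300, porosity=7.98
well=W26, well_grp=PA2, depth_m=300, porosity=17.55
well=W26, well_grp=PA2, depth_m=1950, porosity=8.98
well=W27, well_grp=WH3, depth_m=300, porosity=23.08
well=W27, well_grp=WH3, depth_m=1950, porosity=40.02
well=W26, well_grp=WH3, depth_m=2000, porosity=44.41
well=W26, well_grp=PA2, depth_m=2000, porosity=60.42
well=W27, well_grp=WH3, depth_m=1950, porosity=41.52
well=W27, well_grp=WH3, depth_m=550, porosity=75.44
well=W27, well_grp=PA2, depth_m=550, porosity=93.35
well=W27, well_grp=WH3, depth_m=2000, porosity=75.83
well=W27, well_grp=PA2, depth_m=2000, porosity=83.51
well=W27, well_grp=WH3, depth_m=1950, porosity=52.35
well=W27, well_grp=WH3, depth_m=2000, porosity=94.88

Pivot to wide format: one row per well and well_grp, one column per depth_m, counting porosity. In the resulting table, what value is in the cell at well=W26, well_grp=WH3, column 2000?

3

Rows with well=W26, well_grp=WH3 and depth_m=2000: porosity values are 36.64, 86.14, 44.41.
3 rows match — count = 3.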